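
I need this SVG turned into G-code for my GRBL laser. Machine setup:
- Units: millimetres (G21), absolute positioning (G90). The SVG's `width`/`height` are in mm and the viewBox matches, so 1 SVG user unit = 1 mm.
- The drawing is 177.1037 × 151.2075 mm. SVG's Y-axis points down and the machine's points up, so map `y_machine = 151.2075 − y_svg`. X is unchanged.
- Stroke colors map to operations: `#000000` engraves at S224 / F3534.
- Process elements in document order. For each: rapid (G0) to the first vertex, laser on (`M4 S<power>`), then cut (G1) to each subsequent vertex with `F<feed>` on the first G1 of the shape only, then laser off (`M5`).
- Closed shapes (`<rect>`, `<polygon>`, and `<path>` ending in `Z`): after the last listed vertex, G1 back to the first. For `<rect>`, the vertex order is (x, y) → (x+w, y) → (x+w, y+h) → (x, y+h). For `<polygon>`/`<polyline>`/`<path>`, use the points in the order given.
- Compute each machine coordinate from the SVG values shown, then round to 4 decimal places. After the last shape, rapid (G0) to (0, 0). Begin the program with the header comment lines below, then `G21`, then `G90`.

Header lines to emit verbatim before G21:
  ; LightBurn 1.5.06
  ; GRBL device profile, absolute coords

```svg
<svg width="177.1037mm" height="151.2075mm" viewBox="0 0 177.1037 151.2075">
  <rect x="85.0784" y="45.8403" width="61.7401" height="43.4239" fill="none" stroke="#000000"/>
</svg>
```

; LightBurn 1.5.06
; GRBL device profile, absolute coords
G21
G90
G0 X85.0784 Y105.3672
M4 S224
G1 X146.8185 Y105.3672 F3534
G1 X146.8185 Y61.9433
G1 X85.0784 Y61.9433
G1 X85.0784 Y105.3672
M5
G0 X0.0000 Y0.0000

viewBox `0 0 177.1037 151.2075` with mm width/height → 1 unit = 1 mm. Flip: y_m = 151.2075 − y_svg.

**Shape 1** — `<rect>` rectangle, stroke `#000000` → engrave (S224, F3534). Machine vertices: (85.0784,105.3672) → (146.8185,105.3672) → (146.8185,61.9433) → (85.0784,61.9433) → (85.0784,105.3672). Closed: final G1 returns to the first vertex.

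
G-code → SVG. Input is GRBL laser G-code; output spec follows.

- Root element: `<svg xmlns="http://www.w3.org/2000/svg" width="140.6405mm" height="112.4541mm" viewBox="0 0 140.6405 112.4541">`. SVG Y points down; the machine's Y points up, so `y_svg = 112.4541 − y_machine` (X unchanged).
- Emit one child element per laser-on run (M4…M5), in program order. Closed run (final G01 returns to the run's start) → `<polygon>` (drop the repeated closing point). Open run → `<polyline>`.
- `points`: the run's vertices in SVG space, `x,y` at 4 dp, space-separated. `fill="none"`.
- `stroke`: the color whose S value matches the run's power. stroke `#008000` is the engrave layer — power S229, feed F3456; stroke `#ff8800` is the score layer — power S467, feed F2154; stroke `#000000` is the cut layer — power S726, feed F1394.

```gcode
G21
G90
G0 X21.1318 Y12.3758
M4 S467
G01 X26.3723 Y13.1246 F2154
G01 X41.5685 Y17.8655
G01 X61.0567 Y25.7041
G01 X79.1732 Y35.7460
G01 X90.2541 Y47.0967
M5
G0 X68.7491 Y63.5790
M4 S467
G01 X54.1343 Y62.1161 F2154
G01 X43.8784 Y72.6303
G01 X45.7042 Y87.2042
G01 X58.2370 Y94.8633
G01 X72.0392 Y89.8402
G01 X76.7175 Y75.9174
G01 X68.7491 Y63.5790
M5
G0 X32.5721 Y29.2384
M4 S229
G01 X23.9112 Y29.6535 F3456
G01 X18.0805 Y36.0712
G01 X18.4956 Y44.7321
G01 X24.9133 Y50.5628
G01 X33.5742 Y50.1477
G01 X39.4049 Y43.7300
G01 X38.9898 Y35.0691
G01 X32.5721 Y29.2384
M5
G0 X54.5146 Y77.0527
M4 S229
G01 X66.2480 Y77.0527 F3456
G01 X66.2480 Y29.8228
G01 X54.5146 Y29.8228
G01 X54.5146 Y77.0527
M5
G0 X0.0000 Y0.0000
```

Each laser-on run becomes one SVG element. Flip Y back into SVG space with y_svg = 112.4541 − y_machine.

Run 1: the run's S467 means `#ff8800` (score). The run is open, so emit a `<polyline>` with points (Y-flipped): 21.1318,100.0783 26.3723,99.3295 41.5685,94.5886 61.0567,86.7500 79.1732,76.7081 90.2541,65.3574.

Run 2: S467 ⇒ score layer `#ff8800`. The run returns to its start, so emit a `<polygon>` with points (Y-flipped): 68.7491,48.8751 54.1343,50.3380 43.8784,39.8238 45.7042,25.2499 58.2370,17.5908 72.0392,22.6139 76.7175,36.5367.

Run 3: S229 ⇒ engrave layer `#008000`. The run returns to its start, so emit a `<polygon>` with points (Y-flipped): 32.5721,83.2157 23.9112,82.8006 18.0805,76.3829 18.4956,67.7220 24.9133,61.8913 33.5742,62.3064 39.4049,68.7241 38.9898,77.3850.

Run 4: the run's S229 means `#008000` (engrave). The run returns to its start, so emit a `<polygon>` with points (Y-flipped): 54.5146,35.4014 66.2480,35.4014 66.2480,82.6313 54.5146,82.6313.

<svg xmlns="http://www.w3.org/2000/svg" width="140.6405mm" height="112.4541mm" viewBox="0 0 140.6405 112.4541">
  <polyline points="21.1318,100.0783 26.3723,99.3295 41.5685,94.5886 61.0567,86.7500 79.1732,76.7081 90.2541,65.3574" fill="none" stroke="#ff8800"/>
  <polygon points="68.7491,48.8751 54.1343,50.3380 43.8784,39.8238 45.7042,25.2499 58.2370,17.5908 72.0392,22.6139 76.7175,36.5367" fill="none" stroke="#ff8800"/>
  <polygon points="32.5721,83.2157 23.9112,82.8006 18.0805,76.3829 18.4956,67.7220 24.9133,61.8913 33.5742,62.3064 39.4049,68.7241 38.9898,77.3850" fill="none" stroke="#008000"/>
  <polygon points="54.5146,35.4014 66.2480,35.4014 66.2480,82.6313 54.5146,82.6313" fill="none" stroke="#008000"/>
</svg>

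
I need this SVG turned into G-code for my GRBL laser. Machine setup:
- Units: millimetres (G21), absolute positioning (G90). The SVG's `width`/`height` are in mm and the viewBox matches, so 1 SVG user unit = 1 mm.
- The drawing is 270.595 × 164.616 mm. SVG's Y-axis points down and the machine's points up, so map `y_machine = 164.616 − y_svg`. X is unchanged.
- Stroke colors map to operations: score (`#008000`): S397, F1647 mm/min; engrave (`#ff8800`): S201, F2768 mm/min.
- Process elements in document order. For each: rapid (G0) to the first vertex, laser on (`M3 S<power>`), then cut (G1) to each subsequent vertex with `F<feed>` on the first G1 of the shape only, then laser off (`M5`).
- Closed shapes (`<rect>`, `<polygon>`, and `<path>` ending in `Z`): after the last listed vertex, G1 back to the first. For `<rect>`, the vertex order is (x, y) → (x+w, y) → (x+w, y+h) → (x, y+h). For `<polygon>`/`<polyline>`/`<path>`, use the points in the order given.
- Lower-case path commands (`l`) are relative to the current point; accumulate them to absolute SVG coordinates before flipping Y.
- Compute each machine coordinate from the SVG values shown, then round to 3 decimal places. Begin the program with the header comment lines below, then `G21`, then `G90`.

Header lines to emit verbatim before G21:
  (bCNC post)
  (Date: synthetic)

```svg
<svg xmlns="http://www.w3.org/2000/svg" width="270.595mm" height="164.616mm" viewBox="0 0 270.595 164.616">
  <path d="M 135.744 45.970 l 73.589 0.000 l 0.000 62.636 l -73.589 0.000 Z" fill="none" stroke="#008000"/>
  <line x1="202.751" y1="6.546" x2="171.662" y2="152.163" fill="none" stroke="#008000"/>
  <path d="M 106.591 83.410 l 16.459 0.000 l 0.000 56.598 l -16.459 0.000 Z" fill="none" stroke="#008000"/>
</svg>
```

1 u = 1 mm; y_m = 164.616 − y.

[1] `<path>` rectangle, #008000→score S397 F1647: (135.744,118.646) → (209.333,118.646) → (209.333,56.010) → (135.744,56.010) → (135.744,118.646) (closed)

[2] `<line>` line segment, #008000→score S397 F1647: (202.751,158.070) → (171.662,12.453)

[3] `<path>` rectangle, #008000→score S397 F1647: (106.591,81.206) → (123.050,81.206) → (123.050,24.608) → (106.591,24.608) → (106.591,81.206) (closed)

(bCNC post)
(Date: synthetic)
G21
G90
G0 X135.744 Y118.646
M3 S397
G1 X209.333 Y118.646 F1647
G1 X209.333 Y56.010
G1 X135.744 Y56.010
G1 X135.744 Y118.646
M5
G0 X202.751 Y158.070
M3 S397
G1 X171.662 Y12.453 F1647
M5
G0 X106.591 Y81.206
M3 S397
G1 X123.050 Y81.206 F1647
G1 X123.050 Y24.608
G1 X106.591 Y24.608
G1 X106.591 Y81.206
M5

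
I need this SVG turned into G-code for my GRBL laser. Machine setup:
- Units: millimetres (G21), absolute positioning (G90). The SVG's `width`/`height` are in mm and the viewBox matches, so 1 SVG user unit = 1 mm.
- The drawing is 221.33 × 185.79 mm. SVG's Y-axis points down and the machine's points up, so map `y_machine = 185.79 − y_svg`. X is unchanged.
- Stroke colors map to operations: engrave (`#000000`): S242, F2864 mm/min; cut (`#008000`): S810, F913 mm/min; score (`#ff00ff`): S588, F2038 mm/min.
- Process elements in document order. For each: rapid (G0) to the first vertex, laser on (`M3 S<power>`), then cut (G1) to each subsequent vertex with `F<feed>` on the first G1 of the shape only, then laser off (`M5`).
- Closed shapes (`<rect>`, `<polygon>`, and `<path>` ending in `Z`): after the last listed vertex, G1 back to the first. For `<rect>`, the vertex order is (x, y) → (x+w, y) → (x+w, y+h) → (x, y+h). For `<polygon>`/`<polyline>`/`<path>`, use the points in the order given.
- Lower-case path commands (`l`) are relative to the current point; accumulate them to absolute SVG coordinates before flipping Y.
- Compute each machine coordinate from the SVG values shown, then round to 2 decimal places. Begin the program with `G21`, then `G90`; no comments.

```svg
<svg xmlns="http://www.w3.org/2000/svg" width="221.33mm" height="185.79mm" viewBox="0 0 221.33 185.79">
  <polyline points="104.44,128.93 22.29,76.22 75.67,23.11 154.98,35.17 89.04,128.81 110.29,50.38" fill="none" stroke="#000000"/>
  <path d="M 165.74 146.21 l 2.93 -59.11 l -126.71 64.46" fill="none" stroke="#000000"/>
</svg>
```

Since the viewBox matches the mm dimensions, user units are millimetres directly. The only transform is the Y-flip y_m = 185.79 − y_svg.

Shape 1 is a open polyline drawn with `<polyline>`. Its stroke #000000 means engrave at S242, F2864. After flipping Y the toolpath is (104.44,56.86) → (22.29,109.57) → (75.67,162.68) → (154.98,150.62) → (89.04,56.98) → (110.29,135.41).

Shape 2 is a open polyline drawn with `<path>`. Its stroke #000000 means engrave at S242, F2864. After flipping Y the toolpath is (165.74,39.58) → (168.67,98.69) → (41.96,34.23).

G21
G90
G0 X104.44 Y56.86
M3 S242
G1 X22.29 Y109.57 F2864
G1 X75.67 Y162.68
G1 X154.98 Y150.62
G1 X89.04 Y56.98
G1 X110.29 Y135.41
M5
G0 X165.74 Y39.58
M3 S242
G1 X168.67 Y98.69 F2864
G1 X41.96 Y34.23
M5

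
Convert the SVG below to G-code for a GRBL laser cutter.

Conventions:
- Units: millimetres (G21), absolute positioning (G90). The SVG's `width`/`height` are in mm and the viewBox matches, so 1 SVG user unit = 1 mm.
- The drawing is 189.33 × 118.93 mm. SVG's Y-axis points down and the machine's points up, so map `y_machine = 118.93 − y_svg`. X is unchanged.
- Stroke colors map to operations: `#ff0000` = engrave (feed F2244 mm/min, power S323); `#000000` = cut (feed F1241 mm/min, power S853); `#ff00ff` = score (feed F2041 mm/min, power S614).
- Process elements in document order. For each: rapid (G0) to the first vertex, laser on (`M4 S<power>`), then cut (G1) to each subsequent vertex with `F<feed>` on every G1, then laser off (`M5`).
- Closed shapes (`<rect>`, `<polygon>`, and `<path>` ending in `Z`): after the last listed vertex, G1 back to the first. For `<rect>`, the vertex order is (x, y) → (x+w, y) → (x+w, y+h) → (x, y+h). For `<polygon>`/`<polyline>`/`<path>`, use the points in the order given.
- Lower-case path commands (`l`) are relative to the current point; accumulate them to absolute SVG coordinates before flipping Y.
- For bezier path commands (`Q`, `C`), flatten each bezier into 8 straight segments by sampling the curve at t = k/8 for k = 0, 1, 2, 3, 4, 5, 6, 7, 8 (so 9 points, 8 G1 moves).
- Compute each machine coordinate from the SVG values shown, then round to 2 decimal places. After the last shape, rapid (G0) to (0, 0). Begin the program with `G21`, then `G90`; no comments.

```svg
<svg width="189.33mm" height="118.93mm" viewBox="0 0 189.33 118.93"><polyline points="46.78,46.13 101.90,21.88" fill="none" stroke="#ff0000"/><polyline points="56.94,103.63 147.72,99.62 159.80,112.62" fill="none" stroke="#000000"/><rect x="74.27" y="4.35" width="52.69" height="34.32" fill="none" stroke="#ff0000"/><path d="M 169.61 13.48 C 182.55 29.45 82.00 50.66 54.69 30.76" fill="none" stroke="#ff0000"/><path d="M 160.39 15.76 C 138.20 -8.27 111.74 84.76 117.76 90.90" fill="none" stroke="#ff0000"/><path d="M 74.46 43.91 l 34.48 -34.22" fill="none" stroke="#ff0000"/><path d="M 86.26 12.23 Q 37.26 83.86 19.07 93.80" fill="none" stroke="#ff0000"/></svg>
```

G21
G90
G0 X46.78 Y72.80
M4 S323
G1 X101.90 Y97.05 F2244
M5
G0 X56.94 Y15.30
M4 S853
G1 X147.72 Y19.31 F1241
G1 X159.80 Y6.31 F1241
M5
G0 X74.27 Y114.58
M4 S323
G1 X126.96 Y114.58 F2244
G1 X126.96 Y80.26 F2244
G1 X74.27 Y80.26 F2244
G1 X74.27 Y114.58 F2244
M5
G0 X169.61 Y105.45
M4 S323
G1 X169.51 Y99.31 F2244
G1 X160.95 Y93.21 F2244
G1 X146.14 Y87.72 F2244
G1 X127.24 Y83.36 F2244
G1 X106.46 Y80.68 F2244
G1 X85.99 Y80.23 F2244
G1 X68.00 Y82.54 F2244
G1 X54.69 Y88.17 F2244
M5
G0 X160.39 Y103.17
M4 S323
G1 X151.94 Y107.09 F2244
G1 X143.52 Y102.43 F2244
G1 X135.56 Y91.57 F2244
G1 X128.50 Y76.91 F2244
G1 X122.75 Y60.84 F2244
G1 X118.76 Y45.74 F2244
G1 X116.95 Y34.01 F2244
G1 X117.76 Y28.03 F2244
M5
G0 X74.46 Y75.02
M4 S323
G1 X108.94 Y109.24 F2244
M5
G0 X86.26 Y106.70
M4 S323
G1 X74.49 Y89.76 F2244
G1 X63.69 Y74.74 F2244
G1 X53.84 Y61.65 F2244
G1 X44.96 Y50.49 F2244
G1 X37.05 Y41.26 F2244
G1 X30.09 Y33.96 F2244
G1 X24.10 Y28.58 F2244
G1 X19.07 Y25.13 F2244
M5
G0 X0.00 Y0.00

Since the viewBox matches the mm dimensions, user units are millimetres directly. The only transform is the Y-flip y_m = 118.93 − y_svg.

Shape 1 is a line segment drawn with `<polyline>`. Its stroke #ff0000 means engrave at S323, F2244. After flipping Y the toolpath is (46.78,72.80) → (101.90,97.05).

Shape 2 is a open polyline drawn with `<polyline>`. Its stroke #000000 means cut at S853, F1241. After flipping Y the toolpath is (56.94,15.30) → (147.72,19.31) → (159.80,6.31).

Shape 3 is a rectangle drawn with `<rect>`. Its stroke #ff0000 means engrave at S323, F2244. After flipping Y the toolpath is (74.27,114.58) → (126.96,114.58) → (126.96,80.26) → (74.27,80.26) → (74.27,114.58), returning to the start.

Shape 4 is a cubic bezier drawn with `<path>`. Its stroke #ff0000 means engrave at S323, F2244. After flipping Y the toolpath is (169.61,105.45) → (169.51,99.31) → (160.95,93.21) → (146.14,87.72) → (127.24,83.36) → (106.46,80.68) → (85.99,80.23) → (68.00,82.54) → (54.69,88.17).

Shape 5 is a cubic bezier drawn with `<path>`. Its stroke #ff0000 means engrave at S323, F2244. After flipping Y the toolpath is (160.39,103.17) → (151.94,107.09) → (143.52,102.43) → (135.56,91.57) → (128.50,76.91) → (122.75,60.84) → (118.76,45.74) → (116.95,34.01) → (117.76,28.03).

Shape 6 is a line segment drawn with `<path>`. Its stroke #ff0000 means engrave at S323, F2244. After flipping Y the toolpath is (74.46,75.02) → (108.94,109.24).

Shape 7 is a quadratic bezier drawn with `<path>`. Its stroke #ff0000 means engrave at S323, F2244. After flipping Y the toolpath is (86.26,106.70) → (74.49,89.76) → (63.69,74.74) → (53.84,61.65) → (44.96,50.49) → (37.05,41.26) → (30.09,33.96) → (24.10,28.58) → (19.07,25.13).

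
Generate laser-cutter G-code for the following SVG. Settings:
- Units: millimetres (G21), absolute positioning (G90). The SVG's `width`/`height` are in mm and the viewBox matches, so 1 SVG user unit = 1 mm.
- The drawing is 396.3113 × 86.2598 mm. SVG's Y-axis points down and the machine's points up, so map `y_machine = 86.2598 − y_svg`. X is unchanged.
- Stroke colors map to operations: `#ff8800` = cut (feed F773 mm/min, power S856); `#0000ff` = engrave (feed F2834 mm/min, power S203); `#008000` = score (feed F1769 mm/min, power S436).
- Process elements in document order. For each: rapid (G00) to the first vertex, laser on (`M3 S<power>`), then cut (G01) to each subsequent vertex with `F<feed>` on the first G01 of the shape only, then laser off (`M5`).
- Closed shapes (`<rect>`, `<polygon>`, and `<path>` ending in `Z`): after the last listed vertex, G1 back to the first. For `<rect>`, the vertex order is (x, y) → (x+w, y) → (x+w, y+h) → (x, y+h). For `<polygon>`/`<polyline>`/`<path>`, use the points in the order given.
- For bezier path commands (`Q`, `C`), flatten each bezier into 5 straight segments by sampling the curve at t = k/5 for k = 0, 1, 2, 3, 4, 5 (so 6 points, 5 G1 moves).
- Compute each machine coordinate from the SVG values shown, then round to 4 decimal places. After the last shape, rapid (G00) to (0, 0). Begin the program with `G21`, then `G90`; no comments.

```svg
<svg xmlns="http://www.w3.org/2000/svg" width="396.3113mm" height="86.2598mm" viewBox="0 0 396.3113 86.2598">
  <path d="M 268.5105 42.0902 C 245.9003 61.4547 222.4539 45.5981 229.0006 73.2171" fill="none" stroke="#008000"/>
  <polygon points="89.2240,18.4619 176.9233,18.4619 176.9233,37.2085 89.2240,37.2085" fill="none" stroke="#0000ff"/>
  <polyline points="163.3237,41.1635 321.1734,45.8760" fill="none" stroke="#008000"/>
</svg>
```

1 u = 1 mm; y_m = 86.2598 − y.

[1] `<path>` cubic bezier, #008000→score S436 F1769: (268.5105,44.1696) → (255.0907,36.1479) → (242.9500,32.8017) → (233.5682,30.3538) → (228.4251,25.0266) → (229.0006,13.0427)

[2] `<polygon>` rectangle, #0000ff→engrave S203 F2834: (89.2240,67.7979) → (176.9233,67.7979) → (176.9233,49.0513) → (89.2240,49.0513) → (89.2240,67.7979) (closed)

[3] `<polyline>` line segment, #008000→score S436 F1769: (163.3237,45.0963) → (321.1734,40.3838)

G21
G90
G00 X268.5105 Y44.1696
M3 S436
G01 X255.0907 Y36.1479 F1769
G01 X242.9500 Y32.8017
G01 X233.5682 Y30.3538
G01 X228.4251 Y25.0266
G01 X229.0006 Y13.0427
M5
G00 X89.2240 Y67.7979
M3 S203
G01 X176.9233 Y67.7979 F2834
G01 X176.9233 Y49.0513
G01 X89.2240 Y49.0513
G01 X89.2240 Y67.7979
M5
G00 X163.3237 Y45.0963
M3 S436
G01 X321.1734 Y40.3838 F1769
M5
G00 X0.0000 Y0.0000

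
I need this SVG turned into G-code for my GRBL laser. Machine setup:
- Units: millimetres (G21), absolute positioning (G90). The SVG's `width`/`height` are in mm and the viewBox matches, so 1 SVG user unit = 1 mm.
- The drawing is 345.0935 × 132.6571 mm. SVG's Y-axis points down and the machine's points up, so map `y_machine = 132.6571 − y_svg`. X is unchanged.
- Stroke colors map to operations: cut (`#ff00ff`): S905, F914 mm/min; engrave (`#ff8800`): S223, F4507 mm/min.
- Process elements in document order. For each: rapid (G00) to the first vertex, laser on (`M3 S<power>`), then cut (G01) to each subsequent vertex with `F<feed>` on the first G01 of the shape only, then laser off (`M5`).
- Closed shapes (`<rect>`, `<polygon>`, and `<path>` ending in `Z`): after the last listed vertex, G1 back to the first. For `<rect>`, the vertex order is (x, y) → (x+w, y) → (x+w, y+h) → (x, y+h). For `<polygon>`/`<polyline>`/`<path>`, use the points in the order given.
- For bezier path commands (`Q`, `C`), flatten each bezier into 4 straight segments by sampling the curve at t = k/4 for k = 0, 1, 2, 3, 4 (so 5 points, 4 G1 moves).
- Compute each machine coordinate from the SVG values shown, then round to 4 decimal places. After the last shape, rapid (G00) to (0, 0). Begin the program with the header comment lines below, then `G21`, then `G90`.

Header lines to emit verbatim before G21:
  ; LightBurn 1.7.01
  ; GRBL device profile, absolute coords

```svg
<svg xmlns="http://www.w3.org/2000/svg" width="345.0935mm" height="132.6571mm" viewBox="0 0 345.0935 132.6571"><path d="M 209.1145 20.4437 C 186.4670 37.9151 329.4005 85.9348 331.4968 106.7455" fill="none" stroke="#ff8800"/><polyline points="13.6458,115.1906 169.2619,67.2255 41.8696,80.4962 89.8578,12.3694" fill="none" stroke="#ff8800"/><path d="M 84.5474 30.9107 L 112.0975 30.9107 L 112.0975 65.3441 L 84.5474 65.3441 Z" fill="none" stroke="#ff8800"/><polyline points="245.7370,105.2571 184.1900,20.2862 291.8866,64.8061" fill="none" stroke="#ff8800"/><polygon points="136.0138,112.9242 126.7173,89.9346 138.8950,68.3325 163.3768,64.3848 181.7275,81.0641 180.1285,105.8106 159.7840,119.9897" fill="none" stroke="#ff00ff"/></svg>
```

; LightBurn 1.7.01
; GRBL device profile, absolute coords
G21
G90
G00 X209.1145 Y112.2134
M3 S223
G01 X218.3875 Y94.2845 F4507
G01 X261.0267 Y70.3147
G01 X308.3054 Y45.7189
G01 X331.4968 Y25.9116
M5
G00 X13.6458 Y17.4665
M3 S223
G01 X169.2619 Y65.4316 F4507
G01 X41.8696 Y52.1609
G01 X89.8578 Y120.2877
M5
G00 X84.5474 Y101.7464
M3 S223
G01 X112.0975 Y101.7464 F4507
G01 X112.0975 Y67.3130
G01 X84.5474 Y67.3130
G01 X84.5474 Y101.7464
M5
G00 X245.7370 Y27.4000
M3 S223
G01 X184.1900 Y112.3709 F4507
G01 X291.8866 Y67.8510
M5
G00 X136.0138 Y19.7329
M3 S905
G01 X126.7173 Y42.7225 F914
G01 X138.8950 Y64.3246
G01 X163.3768 Y68.2723
G01 X181.7275 Y51.5930
G01 X180.1285 Y26.8465
G01 X159.7840 Y12.6674
G01 X136.0138 Y19.7329
M5
G00 X0.0000 Y0.0000

1 u = 1 mm; y_m = 132.6571 − y.

[1] `<path>` cubic bezier, #ff8800→engrave S223 F4507: (209.1145,112.2134) → (218.3875,94.2845) → (261.0267,70.3147) → (308.3054,45.7189) → (331.4968,25.9116)

[2] `<polyline>` open polyline, #ff8800→engrave S223 F4507: (13.6458,17.4665) → (169.2619,65.4316) → (41.8696,52.1609) → (89.8578,120.2877)

[3] `<path>` rectangle, #ff8800→engrave S223 F4507: (84.5474,101.7464) → (112.0975,101.7464) → (112.0975,67.3130) → (84.5474,67.3130) → (84.5474,101.7464) (closed)

[4] `<polyline>` open polyline, #ff8800→engrave S223 F4507: (245.7370,27.4000) → (184.1900,112.3709) → (291.8866,67.8510)

[5] `<polygon>` regular polygon, #ff00ff→cut S905 F914: (136.0138,19.7329) → (126.7173,42.7225) → (138.8950,64.3246) → (163.3768,68.2723) → (181.7275,51.5930) → (180.1285,26.8465) → (159.7840,12.6674) → (136.0138,19.7329) (closed)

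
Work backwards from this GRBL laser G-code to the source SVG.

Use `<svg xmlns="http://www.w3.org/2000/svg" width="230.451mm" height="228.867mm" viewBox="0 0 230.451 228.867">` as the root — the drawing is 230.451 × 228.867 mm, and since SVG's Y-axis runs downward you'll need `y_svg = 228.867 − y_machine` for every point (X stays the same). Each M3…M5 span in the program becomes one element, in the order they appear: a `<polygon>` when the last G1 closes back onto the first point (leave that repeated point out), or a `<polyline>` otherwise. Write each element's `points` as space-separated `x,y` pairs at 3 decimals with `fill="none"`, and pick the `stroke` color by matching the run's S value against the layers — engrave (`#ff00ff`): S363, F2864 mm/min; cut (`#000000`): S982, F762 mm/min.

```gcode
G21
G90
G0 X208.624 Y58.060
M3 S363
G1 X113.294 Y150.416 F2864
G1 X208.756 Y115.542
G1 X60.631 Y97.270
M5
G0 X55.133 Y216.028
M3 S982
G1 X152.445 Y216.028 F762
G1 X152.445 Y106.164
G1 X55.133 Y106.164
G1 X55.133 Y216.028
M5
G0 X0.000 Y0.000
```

Machine Y-up, SVG Y-down with viewBox height 228.867, so y_svg = 228.867 − y_machine; X carries over.

Run 1: power S363 maps to stroke `#ff00ff` (engrave). The run is open, so emit a `<polyline>` with points (Y-flipped): 208.624,170.807 113.294,78.451 208.756,113.325 60.631,131.597.

Run 2: S982 ⇒ cut layer `#000000`. The run returns to its start, so emit a `<polygon>` with points (Y-flipped): 55.133,12.839 152.445,12.839 152.445,122.703 55.133,122.703.

<svg xmlns="http://www.w3.org/2000/svg" width="230.451mm" height="228.867mm" viewBox="0 0 230.451 228.867">
  <polyline points="208.624,170.807 113.294,78.451 208.756,113.325 60.631,131.597" fill="none" stroke="#ff00ff"/>
  <polygon points="55.133,12.839 152.445,12.839 152.445,122.703 55.133,122.703" fill="none" stroke="#000000"/>
</svg>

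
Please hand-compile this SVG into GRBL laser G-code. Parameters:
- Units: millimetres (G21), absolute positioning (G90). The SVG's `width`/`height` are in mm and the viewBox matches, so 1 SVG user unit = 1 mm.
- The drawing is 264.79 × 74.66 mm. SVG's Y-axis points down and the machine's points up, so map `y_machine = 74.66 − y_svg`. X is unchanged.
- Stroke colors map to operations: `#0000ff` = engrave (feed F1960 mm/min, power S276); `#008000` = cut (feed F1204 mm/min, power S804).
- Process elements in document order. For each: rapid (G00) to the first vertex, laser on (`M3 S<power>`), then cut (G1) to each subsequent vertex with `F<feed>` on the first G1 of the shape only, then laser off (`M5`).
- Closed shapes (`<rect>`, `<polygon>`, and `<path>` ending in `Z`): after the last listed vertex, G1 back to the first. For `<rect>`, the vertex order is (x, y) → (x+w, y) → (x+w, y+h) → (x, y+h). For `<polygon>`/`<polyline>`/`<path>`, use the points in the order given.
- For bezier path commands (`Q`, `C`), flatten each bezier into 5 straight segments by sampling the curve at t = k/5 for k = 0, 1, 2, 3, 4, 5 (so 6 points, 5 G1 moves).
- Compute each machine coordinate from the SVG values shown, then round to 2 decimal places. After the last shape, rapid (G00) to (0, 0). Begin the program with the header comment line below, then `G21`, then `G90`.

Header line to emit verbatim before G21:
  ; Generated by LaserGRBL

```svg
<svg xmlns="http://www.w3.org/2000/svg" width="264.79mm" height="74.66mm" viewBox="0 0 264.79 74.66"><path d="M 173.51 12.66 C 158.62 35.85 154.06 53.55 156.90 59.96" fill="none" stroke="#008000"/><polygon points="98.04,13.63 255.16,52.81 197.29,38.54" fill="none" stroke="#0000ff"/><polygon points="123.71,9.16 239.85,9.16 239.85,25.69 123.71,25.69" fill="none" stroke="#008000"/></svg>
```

viewBox `0 0 264.79 74.66` with mm width/height → 1 unit = 1 mm. Flip: y_m = 74.66 − y_svg.

**Shape 1** — `<path>` cubic bezier, stroke `#008000` → cut (S804, F1204). Control points (SVG): P0=(173.51,12.66), P1=(158.62,35.85), P2=(154.06,53.55), P3=(156.90,59.96); sampled at t=k/5. Machine vertices: (173.51,62.00) → (165.79,48.79) → (160.41,37.18) → (157.23,27.44) → (156.11,19.85) → (156.90,14.70). Open path.

**Shape 2** — `<polygon>` closed polygon, stroke `#0000ff` → engrave (S276, F1960). Machine vertices: (98.04,61.03) → (255.16,21.85) → (197.29,36.12) → (98.04,61.03). Closed: final G1 returns to the first vertex.

**Shape 3** — `<polygon>` rectangle, stroke `#008000` → cut (S804, F1204). Machine vertices: (123.71,65.50) → (239.85,65.50) → (239.85,48.97) → (123.71,48.97) → (123.71,65.50). Closed: final G1 returns to the first vertex.

; Generated by LaserGRBL
G21
G90
G00 X173.51 Y62.00
M3 S804
G1 X165.79 Y48.79 F1204
G1 X160.41 Y37.18
G1 X157.23 Y27.44
G1 X156.11 Y19.85
G1 X156.90 Y14.70
M5
G00 X98.04 Y61.03
M3 S276
G1 X255.16 Y21.85 F1960
G1 X197.29 Y36.12
G1 X98.04 Y61.03
M5
G00 X123.71 Y65.50
M3 S804
G1 X239.85 Y65.50 F1204
G1 X239.85 Y48.97
G1 X123.71 Y48.97
G1 X123.71 Y65.50
M5
G00 X0.00 Y0.00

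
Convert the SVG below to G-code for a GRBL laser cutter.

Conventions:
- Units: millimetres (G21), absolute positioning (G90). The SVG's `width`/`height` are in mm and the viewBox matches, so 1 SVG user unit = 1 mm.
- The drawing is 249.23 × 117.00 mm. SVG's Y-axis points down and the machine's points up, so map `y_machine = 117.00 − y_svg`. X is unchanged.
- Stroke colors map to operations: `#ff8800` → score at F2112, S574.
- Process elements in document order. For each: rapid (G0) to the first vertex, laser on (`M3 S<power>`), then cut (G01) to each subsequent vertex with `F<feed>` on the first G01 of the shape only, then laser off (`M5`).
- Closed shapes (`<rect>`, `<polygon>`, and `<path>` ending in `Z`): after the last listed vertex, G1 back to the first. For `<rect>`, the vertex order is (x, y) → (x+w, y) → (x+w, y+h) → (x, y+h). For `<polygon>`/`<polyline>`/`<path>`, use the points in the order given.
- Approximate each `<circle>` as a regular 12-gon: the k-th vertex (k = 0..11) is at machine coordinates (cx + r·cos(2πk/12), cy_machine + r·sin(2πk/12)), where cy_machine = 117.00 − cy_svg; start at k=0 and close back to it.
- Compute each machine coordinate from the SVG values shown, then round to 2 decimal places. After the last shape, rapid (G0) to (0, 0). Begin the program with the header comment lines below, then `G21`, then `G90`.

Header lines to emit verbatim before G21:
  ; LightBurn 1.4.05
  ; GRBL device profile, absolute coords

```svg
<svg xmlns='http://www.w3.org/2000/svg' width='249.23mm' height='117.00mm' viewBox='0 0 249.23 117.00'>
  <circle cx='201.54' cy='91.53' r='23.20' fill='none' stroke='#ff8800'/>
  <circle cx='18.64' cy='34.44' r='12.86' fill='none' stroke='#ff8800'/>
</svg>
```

1 u = 1 mm; y_m = 117.00 − y.

[1] `<circle>` circle, #ff8800→score S574 F2112: (224.74,25.47) → (221.63,37.07) → (213.14,45.56) → (201.54,48.67) → (189.94,45.56) → (181.45,37.07) → (178.34,25.47) → (181.45,13.87) → (189.94,5.38) → (201.54,2.27) → (213.14,5.38) → (221.63,13.87) → (224.74,25.47) (closed)

[2] `<circle>` circle, #ff8800→score S574 F2112: (31.50,82.56) → (29.78,88.99) → (25.07,93.70) → (18.64,95.42) → (12.21,93.70) → (7.50,88.99) → (5.78,82.56) → (7.50,76.13) → (12.21,71.42) → (18.64,69.70) → (25.07,71.42) → (29.78,76.13) → (31.50,82.56) (closed)

; LightBurn 1.4.05
; GRBL device profile, absolute coords
G21
G90
G0 X224.74 Y25.47
M3 S574
G01 X221.63 Y37.07 F2112
G01 X213.14 Y45.56
G01 X201.54 Y48.67
G01 X189.94 Y45.56
G01 X181.45 Y37.07
G01 X178.34 Y25.47
G01 X181.45 Y13.87
G01 X189.94 Y5.38
G01 X201.54 Y2.27
G01 X213.14 Y5.38
G01 X221.63 Y13.87
G01 X224.74 Y25.47
M5
G0 X31.50 Y82.56
M3 S574
G01 X29.78 Y88.99 F2112
G01 X25.07 Y93.70
G01 X18.64 Y95.42
G01 X12.21 Y93.70
G01 X7.50 Y88.99
G01 X5.78 Y82.56
G01 X7.50 Y76.13
G01 X12.21 Y71.42
G01 X18.64 Y69.70
G01 X25.07 Y71.42
G01 X29.78 Y76.13
G01 X31.50 Y82.56
M5
G0 X0.00 Y0.00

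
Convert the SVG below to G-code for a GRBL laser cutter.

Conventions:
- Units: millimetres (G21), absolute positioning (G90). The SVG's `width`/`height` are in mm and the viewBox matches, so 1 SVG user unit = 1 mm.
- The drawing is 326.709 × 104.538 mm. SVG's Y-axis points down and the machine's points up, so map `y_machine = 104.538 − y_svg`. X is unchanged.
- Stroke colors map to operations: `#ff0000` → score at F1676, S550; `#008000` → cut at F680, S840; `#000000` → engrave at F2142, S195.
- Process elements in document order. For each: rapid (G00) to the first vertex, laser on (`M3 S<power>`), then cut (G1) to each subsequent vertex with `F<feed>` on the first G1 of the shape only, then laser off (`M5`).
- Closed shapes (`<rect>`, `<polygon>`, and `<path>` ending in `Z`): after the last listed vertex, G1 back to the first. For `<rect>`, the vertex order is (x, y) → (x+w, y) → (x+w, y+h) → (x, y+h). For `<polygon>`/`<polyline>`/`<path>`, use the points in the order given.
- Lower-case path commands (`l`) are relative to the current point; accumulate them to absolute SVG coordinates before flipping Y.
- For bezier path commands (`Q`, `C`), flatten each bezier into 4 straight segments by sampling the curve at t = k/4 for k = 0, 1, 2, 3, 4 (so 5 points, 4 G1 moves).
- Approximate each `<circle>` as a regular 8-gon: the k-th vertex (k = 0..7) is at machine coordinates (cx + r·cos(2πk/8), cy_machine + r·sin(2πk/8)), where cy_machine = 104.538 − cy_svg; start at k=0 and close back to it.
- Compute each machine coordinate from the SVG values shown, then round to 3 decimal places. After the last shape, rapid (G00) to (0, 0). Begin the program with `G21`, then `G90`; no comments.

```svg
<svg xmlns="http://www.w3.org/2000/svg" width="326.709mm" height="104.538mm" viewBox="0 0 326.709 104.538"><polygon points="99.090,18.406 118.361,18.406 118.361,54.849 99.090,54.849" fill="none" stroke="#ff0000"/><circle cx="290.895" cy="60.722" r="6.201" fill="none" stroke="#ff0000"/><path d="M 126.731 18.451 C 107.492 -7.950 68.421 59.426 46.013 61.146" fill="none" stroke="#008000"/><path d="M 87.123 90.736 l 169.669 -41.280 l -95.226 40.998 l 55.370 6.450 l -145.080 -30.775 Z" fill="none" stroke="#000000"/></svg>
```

G21
G90
G00 X99.090 Y86.132
M3 S550
G1 X118.361 Y86.132 F1676
G1 X118.361 Y49.689
G1 X99.090 Y49.689
G1 X99.090 Y86.132
M5
G00 X297.096 Y43.816
M3 S550
G1 X295.280 Y48.201 F1676
G1 X290.895 Y50.017
G1 X286.510 Y48.201
G1 X284.694 Y43.816
G1 X286.510 Y39.431
G1 X290.895 Y37.615
G1 X295.280 Y39.431
G1 X297.096 Y43.816
M5
G00 X126.731 Y86.087
M3 S840
G1 X109.153 Y90.796 F680
G1 X87.560 Y75.285
G1 X65.373 Y54.501
G1 X46.013 Y43.392
M5
G00 X87.123 Y13.802
M3 S195
G1 X256.792 Y55.082 F2142
G1 X161.566 Y14.084
G1 X216.936 Y7.634
G1 X71.856 Y38.409
G1 X87.123 Y13.802
M5
G00 X0.000 Y0.000

viewBox `0 0 326.709 104.538` with mm width/height → 1 unit = 1 mm. Flip: y_m = 104.538 − y_svg.

**Shape 1** — `<polygon>` rectangle, stroke `#ff0000` → score (S550, F1676). Machine vertices: (99.090,86.132) → (118.361,86.132) → (118.361,49.689) → (99.090,49.689) → (99.090,86.132). Closed: final G1 returns to the first vertex.

**Shape 2** — `<circle>` circle, stroke `#ff0000` → score (S550, F1676). Machine vertices: (297.096,43.816) → (295.280,48.201) → (290.895,50.017) → (286.510,48.201) → (284.694,43.816) → (286.510,39.431) → (290.895,37.615) → (295.280,39.431) → (297.096,43.816). Closed: final G1 returns to the first vertex.

**Shape 3** — `<path>` cubic bezier, stroke `#008000` → cut (S840, F680). Control points (SVG): P0=(126.731,18.451), P1=(107.492,-7.950), P2=(68.421,59.426), P3=(46.013,61.146); sampled at t=k/4. Machine vertices: (126.731,86.087) → (109.153,90.796) → (87.560,75.285) → (65.373,54.501) → (46.013,43.392). Open path.

**Shape 4** — `<path>` closed polygon, stroke `#000000` → engrave (S195, F2142). Machine vertices: (87.123,13.802) → (256.792,55.082) → (161.566,14.084) → (216.936,7.634) → (71.856,38.409) → (87.123,13.802). Closed: final G1 returns to the first vertex.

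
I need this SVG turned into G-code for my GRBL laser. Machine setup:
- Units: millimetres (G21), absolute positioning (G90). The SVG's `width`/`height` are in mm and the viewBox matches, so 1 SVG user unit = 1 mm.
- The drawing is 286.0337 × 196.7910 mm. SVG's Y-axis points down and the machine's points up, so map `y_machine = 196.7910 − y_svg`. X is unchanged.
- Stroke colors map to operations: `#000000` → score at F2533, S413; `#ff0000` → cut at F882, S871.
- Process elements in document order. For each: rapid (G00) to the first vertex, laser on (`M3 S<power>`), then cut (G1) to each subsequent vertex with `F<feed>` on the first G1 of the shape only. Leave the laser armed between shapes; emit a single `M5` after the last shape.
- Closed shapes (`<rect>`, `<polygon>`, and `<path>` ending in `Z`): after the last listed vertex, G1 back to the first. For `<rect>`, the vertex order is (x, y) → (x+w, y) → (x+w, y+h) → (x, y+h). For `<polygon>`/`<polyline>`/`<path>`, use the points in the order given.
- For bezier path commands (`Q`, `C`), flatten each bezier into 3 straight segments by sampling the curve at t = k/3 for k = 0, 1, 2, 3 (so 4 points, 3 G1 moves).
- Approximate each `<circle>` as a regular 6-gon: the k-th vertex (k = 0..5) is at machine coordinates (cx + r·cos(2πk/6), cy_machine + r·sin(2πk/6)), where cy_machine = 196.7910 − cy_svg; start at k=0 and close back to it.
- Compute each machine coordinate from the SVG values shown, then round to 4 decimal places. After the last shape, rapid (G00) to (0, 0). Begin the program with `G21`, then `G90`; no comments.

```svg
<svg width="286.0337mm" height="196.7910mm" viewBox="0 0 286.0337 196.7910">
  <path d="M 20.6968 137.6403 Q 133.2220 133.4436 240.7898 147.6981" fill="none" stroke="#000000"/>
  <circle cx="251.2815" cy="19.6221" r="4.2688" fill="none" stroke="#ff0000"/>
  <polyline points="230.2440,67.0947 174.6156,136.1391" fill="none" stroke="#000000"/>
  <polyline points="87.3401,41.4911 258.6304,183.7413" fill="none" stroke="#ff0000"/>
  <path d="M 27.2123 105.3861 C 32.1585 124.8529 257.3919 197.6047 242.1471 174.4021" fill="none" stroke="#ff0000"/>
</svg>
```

G21
G90
G00 X20.6968 Y59.1507
M3 S413
G1 X95.1628 Y59.8984 F2533
G1 X168.5271 Y56.5458
G1 X240.7898 Y49.0929
G00 X255.5503 Y177.1689
M3 S871
G1 X253.4159 Y180.8658 F882
G1 X249.1471 Y180.8658
G1 X247.0127 Y177.1689
G1 X249.1471 Y173.4720
G1 X253.4159 Y173.4720
G1 X255.5503 Y177.1689
G00 X230.2440 Y129.6963
M3 S413
G1 X174.6156 Y60.6519 F2533
G00 X87.3401 Y155.2999
M3 S871
G1 X258.6304 Y13.0497 F882
G00 X27.2123 Y91.4049
M3 S871
G1 X88.5222 Y59.7038 F882
G1 X194.2979 Y25.6437
G1 X242.1471 Y22.3889
M5
G00 X0.0000 Y0.0000

1 u = 1 mm; y_m = 196.7910 − y.

[1] `<path>` quadratic bezier, #000000→score S413 F2533: (20.6968,59.1507) → (95.1628,59.8984) → (168.5271,56.5458) → (240.7898,49.0929)

[2] `<circle>` circle, #ff0000→cut S871 F882: (255.5503,177.1689) → (253.4159,180.8658) → (249.1471,180.8658) → (247.0127,177.1689) → (249.1471,173.4720) → (253.4159,173.4720) → (255.5503,177.1689) (closed)

[3] `<polyline>` line segment, #000000→score S413 F2533: (230.2440,129.6963) → (174.6156,60.6519)

[4] `<polyline>` line segment, #ff0000→cut S871 F882: (87.3401,155.2999) → (258.6304,13.0497)

[5] `<path>` cubic bezier, #ff0000→cut S871 F882: (27.2123,91.4049) → (88.5222,59.7038) → (194.2979,25.6437) → (242.1471,22.3889)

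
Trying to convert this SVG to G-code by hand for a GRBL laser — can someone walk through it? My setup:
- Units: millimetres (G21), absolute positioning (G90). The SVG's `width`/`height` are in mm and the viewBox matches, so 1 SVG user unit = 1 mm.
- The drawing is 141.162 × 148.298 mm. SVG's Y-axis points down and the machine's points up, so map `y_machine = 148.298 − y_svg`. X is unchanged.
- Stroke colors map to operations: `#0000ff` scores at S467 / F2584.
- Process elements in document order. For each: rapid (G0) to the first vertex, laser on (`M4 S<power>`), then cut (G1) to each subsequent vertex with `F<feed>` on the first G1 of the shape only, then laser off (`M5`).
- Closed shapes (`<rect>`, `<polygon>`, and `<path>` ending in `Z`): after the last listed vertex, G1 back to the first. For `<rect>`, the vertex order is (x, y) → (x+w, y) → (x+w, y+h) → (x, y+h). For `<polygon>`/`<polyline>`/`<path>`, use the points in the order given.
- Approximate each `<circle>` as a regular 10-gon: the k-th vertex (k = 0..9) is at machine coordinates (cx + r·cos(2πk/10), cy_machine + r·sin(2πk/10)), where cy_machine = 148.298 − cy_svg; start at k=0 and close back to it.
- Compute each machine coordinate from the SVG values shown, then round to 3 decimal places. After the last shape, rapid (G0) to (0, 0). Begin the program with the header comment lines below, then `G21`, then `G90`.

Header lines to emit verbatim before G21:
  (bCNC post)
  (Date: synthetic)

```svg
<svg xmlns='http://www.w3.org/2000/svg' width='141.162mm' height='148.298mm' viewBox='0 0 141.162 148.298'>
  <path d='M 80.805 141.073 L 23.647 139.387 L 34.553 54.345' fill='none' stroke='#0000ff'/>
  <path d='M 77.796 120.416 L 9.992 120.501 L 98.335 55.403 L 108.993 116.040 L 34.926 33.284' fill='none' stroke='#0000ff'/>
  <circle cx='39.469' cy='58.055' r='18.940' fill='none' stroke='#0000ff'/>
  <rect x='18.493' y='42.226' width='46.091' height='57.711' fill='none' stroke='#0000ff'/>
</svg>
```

(bCNC post)
(Date: synthetic)
G21
G90
G0 X80.805 Y7.225
M4 S467
G1 X23.647 Y8.911 F2584
G1 X34.553 Y93.953
M5
G0 X77.796 Y27.882
M4 S467
G1 X9.992 Y27.797 F2584
G1 X98.335 Y92.895
G1 X108.993 Y32.258
G1 X34.926 Y115.014
M5
G0 X58.409 Y90.243
M4 S467
G1 X54.792 Y101.376 F2584
G1 X45.322 Y108.256
G1 X33.616 Y108.256
G1 X24.146 Y101.376
G1 X20.529 Y90.243
G1 X24.146 Y79.110
G1 X33.616 Y72.230
G1 X45.322 Y72.230
G1 X54.792 Y79.110
G1 X58.409 Y90.243
M5
G0 X18.493 Y106.072
M4 S467
G1 X64.584 Y106.072 F2584
G1 X64.584 Y48.361
G1 X18.493 Y48.361
G1 X18.493 Y106.072
M5
G0 X0.000 Y0.000

1 u = 1 mm; y_m = 148.298 − y.

[1] `<path>` open polyline, #0000ff→score S467 F2584: (80.805,7.225) → (23.647,8.911) → (34.553,93.953)

[2] `<path>` open polyline, #0000ff→score S467 F2584: (77.796,27.882) → (9.992,27.797) → (98.335,92.895) → (108.993,32.258) → (34.926,115.014)

[3] `<circle>` circle, #0000ff→score S467 F2584: (58.409,90.243) → (54.792,101.376) → (45.322,108.256) → (33.616,108.256) → (24.146,101.376) → (20.529,90.243) → (24.146,79.110) → (33.616,72.230) → (45.322,72.230) → (54.792,79.110) → (58.409,90.243) (closed)

[4] `<rect>` rectangle, #0000ff→score S467 F2584: (18.493,106.072) → (64.584,106.072) → (64.584,48.361) → (18.493,48.361) → (18.493,106.072) (closed)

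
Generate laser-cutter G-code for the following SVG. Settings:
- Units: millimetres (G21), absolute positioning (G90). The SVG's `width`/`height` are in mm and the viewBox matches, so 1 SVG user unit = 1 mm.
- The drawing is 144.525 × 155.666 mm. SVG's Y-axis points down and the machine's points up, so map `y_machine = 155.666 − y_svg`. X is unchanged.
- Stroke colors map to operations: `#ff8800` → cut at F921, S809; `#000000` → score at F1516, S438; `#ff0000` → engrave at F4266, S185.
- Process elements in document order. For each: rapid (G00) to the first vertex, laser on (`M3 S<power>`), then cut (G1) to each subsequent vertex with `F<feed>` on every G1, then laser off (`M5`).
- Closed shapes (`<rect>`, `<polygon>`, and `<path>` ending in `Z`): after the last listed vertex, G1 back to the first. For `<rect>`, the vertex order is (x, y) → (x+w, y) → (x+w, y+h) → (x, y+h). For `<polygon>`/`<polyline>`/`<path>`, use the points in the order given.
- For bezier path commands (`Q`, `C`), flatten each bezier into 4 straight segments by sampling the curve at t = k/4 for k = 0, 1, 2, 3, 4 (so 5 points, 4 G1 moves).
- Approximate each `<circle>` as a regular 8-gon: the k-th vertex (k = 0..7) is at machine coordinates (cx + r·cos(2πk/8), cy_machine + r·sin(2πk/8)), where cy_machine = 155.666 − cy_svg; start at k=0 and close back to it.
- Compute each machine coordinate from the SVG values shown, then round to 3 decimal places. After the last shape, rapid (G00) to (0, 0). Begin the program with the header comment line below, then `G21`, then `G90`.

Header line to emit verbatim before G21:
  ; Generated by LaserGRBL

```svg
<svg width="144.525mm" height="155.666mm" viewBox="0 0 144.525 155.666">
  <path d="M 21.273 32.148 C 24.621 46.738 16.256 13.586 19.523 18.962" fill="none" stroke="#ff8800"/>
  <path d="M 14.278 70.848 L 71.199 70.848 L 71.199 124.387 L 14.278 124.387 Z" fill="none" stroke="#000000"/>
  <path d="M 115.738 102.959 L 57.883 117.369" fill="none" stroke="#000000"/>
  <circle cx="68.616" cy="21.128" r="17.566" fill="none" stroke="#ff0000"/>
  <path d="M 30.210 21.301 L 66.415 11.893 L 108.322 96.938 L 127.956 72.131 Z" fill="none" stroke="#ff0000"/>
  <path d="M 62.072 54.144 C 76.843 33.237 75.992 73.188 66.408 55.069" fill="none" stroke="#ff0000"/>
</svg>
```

; Generated by LaserGRBL
G21
G90
G00 X21.273 Y123.518
M3 S809
G1 X21.953 Y120.179 F921
G1 X20.428 Y126.656 F921
G1 X18.889 Y134.860 F921
G1 X19.523 Y136.704 F921
M5
G00 X14.278 Y84.818
M3 S438
G1 X71.199 Y84.818 F1516
G1 X71.199 Y31.279 F1516
G1 X14.278 Y31.279 F1516
G1 X14.278 Y84.818 F1516
M5
G00 X115.738 Y52.707
M3 S438
G1 X57.883 Y38.297 F1516
M5
G00 X86.182 Y134.538
M3 S185
G1 X81.037 Y146.959 F4266
G1 X68.616 Y152.104 F4266
G1 X56.195 Y146.959 F4266
G1 X51.050 Y134.538 F4266
G1 X56.195 Y122.117 F4266
G1 X68.616 Y116.972 F4266
G1 X81.037 Y122.117 F4266
G1 X86.182 Y134.538 F4266
M5
G00 X30.210 Y134.365
M3 S185
G1 X66.415 Y143.773 F4266
G1 X108.322 Y58.728 F4266
G1 X127.956 Y83.535 F4266
G1 X30.210 Y134.365 F4266
M5
G00 X62.072 Y101.522
M3 S185
G1 X70.329 Y107.650 F4266
G1 X73.373 Y102.105 F4266
G1 X71.851 Y96.038 F4266
G1 X66.408 Y100.597 F4266
M5
G00 X0.000 Y0.000

Since the viewBox matches the mm dimensions, user units are millimetres directly. The only transform is the Y-flip y_m = 155.666 − y_svg.

Shape 1 is a cubic bezier drawn with `<path>`. Its stroke #ff8800 means cut at S809, F921. After flipping Y the toolpath is (21.273,123.518) → (21.953,120.179) → (20.428,126.656) → (18.889,134.860) → (19.523,136.704).

Shape 2 is a rectangle drawn with `<path>`. Its stroke #000000 means score at S438, F1516. After flipping Y the toolpath is (14.278,84.818) → (71.199,84.818) → (71.199,31.279) → (14.278,31.279) → (14.278,84.818), returning to the start.

Shape 3 is a line segment drawn with `<path>`. Its stroke #000000 means score at S438, F1516. After flipping Y the toolpath is (115.738,52.707) → (57.883,38.297).

Shape 4 is a circle drawn with `<circle>`. Its stroke #ff0000 means engrave at S185, F4266. After flipping Y the toolpath is (86.182,134.538) → (81.037,146.959) → (68.616,152.104) → (56.195,146.959) → (51.050,134.538) → (56.195,122.117) → (68.616,116.972) → (81.037,122.117) → (86.182,134.538), returning to the start.

Shape 5 is a closed polygon drawn with `<path>`. Its stroke #ff0000 means engrave at S185, F4266. After flipping Y the toolpath is (30.210,134.365) → (66.415,143.773) → (108.322,58.728) → (127.956,83.535) → (30.210,134.365), returning to the start.

Shape 6 is a cubic bezier drawn with `<path>`. Its stroke #ff0000 means engrave at S185, F4266. After flipping Y the toolpath is (62.072,101.522) → (70.329,107.650) → (73.373,102.105) → (71.851,96.038) → (66.408,100.597).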